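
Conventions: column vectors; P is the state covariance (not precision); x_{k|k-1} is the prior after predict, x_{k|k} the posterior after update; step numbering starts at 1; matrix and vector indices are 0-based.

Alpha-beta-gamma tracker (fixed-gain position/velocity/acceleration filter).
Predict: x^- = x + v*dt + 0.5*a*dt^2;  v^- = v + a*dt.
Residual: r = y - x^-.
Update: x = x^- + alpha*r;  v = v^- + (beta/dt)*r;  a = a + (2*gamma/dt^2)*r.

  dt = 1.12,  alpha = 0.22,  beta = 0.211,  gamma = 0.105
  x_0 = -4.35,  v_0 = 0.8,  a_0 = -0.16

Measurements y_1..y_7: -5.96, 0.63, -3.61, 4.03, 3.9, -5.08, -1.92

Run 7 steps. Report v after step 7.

step 1: x_pred=-3.5544  r=-2.4056  x^+=-4.0836  v^+=0.1676  a^+=-0.5627
step 2: x_pred=-4.2488  r=4.8788  x^+=-3.1755  v^+=0.4565  a^+=0.2540
step 3: x_pred=-2.5049  r=-1.1051  x^+=-2.7480  v^+=0.5328  a^+=0.0690
step 4: x_pred=-2.1080  r=6.1380  x^+=-0.7576  v^+=1.7665  a^+=1.0966
step 5: x_pred=1.9086  r=1.9914  x^+=2.3467  v^+=3.3698  a^+=1.4300
step 6: x_pred=7.0178  r=-12.0978  x^+=4.3563  v^+=2.6923  a^+=-0.5953
step 7: x_pred=6.9982  r=-8.9182  x^+=5.0362  v^+=0.3454  a^+=-2.0883

v_post = 0.3454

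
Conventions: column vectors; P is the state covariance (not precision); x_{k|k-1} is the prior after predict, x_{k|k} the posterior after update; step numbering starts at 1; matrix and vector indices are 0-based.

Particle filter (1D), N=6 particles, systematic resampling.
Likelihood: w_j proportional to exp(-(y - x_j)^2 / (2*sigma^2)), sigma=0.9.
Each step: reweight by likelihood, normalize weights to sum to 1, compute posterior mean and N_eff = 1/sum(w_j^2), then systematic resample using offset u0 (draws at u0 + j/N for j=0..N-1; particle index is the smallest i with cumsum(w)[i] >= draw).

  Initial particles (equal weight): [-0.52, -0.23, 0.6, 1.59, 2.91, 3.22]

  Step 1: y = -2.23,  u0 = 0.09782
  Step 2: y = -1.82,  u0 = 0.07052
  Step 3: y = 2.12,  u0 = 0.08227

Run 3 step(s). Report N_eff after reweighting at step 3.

step 1: w=[0.6415, 0.3302, 0.0278, 0.0005, 0.0000, 0.0000]  mean=-0.3921  Neff=1.9181  idx=[0, 0, 0, 0, 1, 1]
step 2: w=[0.1926, 0.1926, 0.1926, 0.1926, 0.1148, 0.1148]  mean=-0.4534  Neff=5.7230  idx=[0, 1, 2, 2, 3, 5]
step 3: w=[0.1344, 0.1344, 0.1344, 0.1344, 0.1344, 0.3282]  mean=-0.4248  Neff=5.0507  idx=[0, 1, 3, 4, 5, 5]

N_eff = 5.0507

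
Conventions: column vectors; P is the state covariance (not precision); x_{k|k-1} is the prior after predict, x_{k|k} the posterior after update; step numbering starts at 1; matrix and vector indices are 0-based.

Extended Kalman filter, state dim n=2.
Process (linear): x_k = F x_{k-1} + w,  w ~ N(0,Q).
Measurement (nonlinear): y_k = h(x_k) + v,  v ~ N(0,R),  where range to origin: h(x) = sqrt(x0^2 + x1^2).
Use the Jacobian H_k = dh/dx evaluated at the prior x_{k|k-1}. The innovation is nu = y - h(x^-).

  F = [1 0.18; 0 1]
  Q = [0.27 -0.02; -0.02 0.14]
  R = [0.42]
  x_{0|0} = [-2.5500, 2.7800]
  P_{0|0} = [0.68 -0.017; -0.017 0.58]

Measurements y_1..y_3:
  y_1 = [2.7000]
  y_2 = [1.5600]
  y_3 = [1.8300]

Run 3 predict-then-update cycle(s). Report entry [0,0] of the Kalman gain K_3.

K[0,0] = -0.0086

step 1: x^-=[-2.0496, 2.7800]  P^-=[0.9627 0.0674; 0.0674 0.7200]  H_jac=[-0.5934 0.8049]  S=[1.1611]  K=[-0.4453; 0.4647]  nu=[-0.7539]  x^+=[-1.7139, 2.4297]  P^+=[0.7324 0.3076; 0.3076 0.4693]
step 2: x^-=[-1.2766, 2.4297]  P^-=[1.1284 0.3721; 0.3721 0.6093]  H_jac=[-0.4651 0.8853]  S=[0.8352]  K=[-0.2340; 0.4386]  nu=[-1.1846]  x^+=[-0.9994, 1.9101]  P^+=[1.0827 0.4578; 0.4578 0.4486]
step 3: x^-=[-0.6556, 1.9101]  P^-=[1.5320 0.5186; 0.5186 0.5886]  H_jac=[-0.3246 0.9458]  S=[0.7896]  K=[-0.0086; 0.4919]  nu=[-0.1895]  x^+=[-0.6539, 1.8169]  P^+=[1.5320 0.5219; 0.5219 0.3976]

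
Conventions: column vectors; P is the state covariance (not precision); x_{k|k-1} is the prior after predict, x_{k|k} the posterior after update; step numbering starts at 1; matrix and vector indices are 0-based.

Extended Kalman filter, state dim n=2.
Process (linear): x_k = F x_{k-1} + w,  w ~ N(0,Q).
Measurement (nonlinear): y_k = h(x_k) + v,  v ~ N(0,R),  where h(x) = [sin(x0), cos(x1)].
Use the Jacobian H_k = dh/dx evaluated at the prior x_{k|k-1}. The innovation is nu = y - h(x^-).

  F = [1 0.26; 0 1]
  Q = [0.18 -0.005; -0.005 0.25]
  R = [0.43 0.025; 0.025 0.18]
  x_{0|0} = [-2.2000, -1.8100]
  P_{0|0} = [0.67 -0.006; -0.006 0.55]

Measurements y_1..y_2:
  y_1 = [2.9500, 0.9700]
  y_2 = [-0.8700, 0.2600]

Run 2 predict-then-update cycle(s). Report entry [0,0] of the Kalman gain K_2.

K[0,0] = 0.4353

step 1: x^-=[-2.6706, -1.8100]  P^-=[0.8841 0.1320; 0.1320 0.8000]  H_jac=[-0.8911 0.0000; 0.0000 0.9715]  S=[1.1320 -0.0893; -0.0893 0.9351]  K=[-0.6903 0.0712; -0.0386 0.8275]  nu=[3.4038, 1.2069]  x^+=[-4.9343, -0.9428]  P^+=[0.3311 -0.0046; -0.0046 0.1523]
step 2: x^-=[-5.1794, -0.9428]  P^-=[0.5190 0.0300; 0.0300 0.4023]  H_jac=[0.4502 0.0000; 0.0000 0.8092]  S=[0.5352 0.0359; 0.0359 0.4435]  K=[0.4353 0.0195; -0.0242 0.7361]  nu=[-1.7629, -0.3275]  x^+=[-5.9532, -1.1413]  P^+=[0.4168 0.0178; 0.0178 0.1630]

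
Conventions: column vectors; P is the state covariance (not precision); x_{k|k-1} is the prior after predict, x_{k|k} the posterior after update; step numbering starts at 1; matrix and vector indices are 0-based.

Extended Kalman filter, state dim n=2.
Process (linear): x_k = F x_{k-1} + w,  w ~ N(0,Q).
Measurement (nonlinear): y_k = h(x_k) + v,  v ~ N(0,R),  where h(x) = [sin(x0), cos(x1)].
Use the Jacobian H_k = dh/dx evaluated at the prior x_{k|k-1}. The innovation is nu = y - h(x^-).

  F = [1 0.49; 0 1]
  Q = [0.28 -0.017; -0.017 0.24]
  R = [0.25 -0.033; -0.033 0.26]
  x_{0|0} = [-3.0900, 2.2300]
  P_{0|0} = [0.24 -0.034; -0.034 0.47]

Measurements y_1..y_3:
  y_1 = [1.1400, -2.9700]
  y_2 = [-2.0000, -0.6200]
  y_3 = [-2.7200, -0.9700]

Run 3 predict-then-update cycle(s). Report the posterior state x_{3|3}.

step 1: x^-=[-1.9973, 2.2300]  P^-=[0.5995 0.1793; 0.1793 0.7100]  H_jac=[-0.4137 0.0000; 0.0000 -0.7905]  S=[0.3526 0.0256; 0.0256 0.7036]  K=[-0.6906 -0.1763; -0.1528 -0.7920]  nu=[2.0504, -2.3575]  x^+=[-2.9977, 3.7840]  P^+=[0.4033 0.0291; 0.0291 0.2541]
step 2: x^-=[-1.1436, 3.7840]  P^-=[0.7729 0.1367; 0.1367 0.4941]  H_jac=[0.4144 0.0000; 0.0000 0.5991]  S=[0.3827 0.0009; 0.0009 0.4374]  K=[0.8363 0.1854; 0.1463 0.6766]  nu=[-1.0899, 0.1807]  x^+=[-2.0216, 3.7467]  P^+=[0.4898 0.0344; 0.0344 0.2856]
step 3: x^-=[-0.1857, 3.7467]  P^-=[0.8721 0.1573; 0.1573 0.5256]  H_jac=[0.9828 0.0000; 0.0000 0.5689]  S=[1.0924 0.0550; 0.0550 0.4301]  K=[0.7792 0.1085; 0.1073 0.6815]  nu=[-2.5354, -0.1476]  x^+=[-2.1772, 3.3742]  P^+=[0.1946 0.0044; 0.0044 0.3052]

x_post = [-2.1772, 3.3742]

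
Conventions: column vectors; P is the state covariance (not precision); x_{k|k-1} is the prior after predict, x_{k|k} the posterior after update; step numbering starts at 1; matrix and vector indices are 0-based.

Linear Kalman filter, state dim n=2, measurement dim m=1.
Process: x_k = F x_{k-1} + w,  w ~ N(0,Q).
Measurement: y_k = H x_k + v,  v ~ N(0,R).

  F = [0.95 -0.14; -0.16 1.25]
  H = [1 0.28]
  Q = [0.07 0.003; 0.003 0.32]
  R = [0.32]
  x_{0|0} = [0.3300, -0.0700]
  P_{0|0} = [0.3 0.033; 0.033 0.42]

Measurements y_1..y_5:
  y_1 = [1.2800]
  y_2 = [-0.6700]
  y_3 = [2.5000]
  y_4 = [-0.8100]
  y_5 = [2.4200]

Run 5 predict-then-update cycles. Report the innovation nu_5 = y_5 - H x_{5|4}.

step 1: x^-=[0.3233, -0.1403]  P^-=[0.3402 -0.0762; -0.0762 0.9707]  S=[0.6937]  K=[0.4597; 0.2820]  nu=[0.9960]  x^+=[0.7812, 0.1406]  P^+=[0.1936 -0.1661; -0.1661 0.9156]
step 2: x^-=[0.7224, 0.0508]  P^-=[0.3069 -0.3876; -0.3876 1.8220]  S=[0.5526]  K=[0.3589; 0.2217]  nu=[-1.4066]  x^+=[0.2176, -0.2611]  P^+=[0.2357 -0.4316; -0.4316 1.7948]
step 3: x^-=[0.2433, -0.3612]  P^-=[0.4327 -0.8691; -0.8691 3.3030]  S=[0.5250]  K=[0.3607; 0.1062]  nu=[2.3579]  x^+=[1.0937, -0.1108]  P^+=[0.3644 -0.8892; -0.8892 3.2971]
step 4: x^-=[1.0545, -0.3135]  P^-=[0.7000 -1.7052; -1.7052 5.8367]  S=[0.5227]  K=[0.4258; -0.1357]  nu=[-1.7768]  x^+=[0.2980, -0.0723]  P^+=[0.6053 -1.6750; -1.6750 5.8271]
step 5: x^-=[0.2932, -0.1381]  P^-=[1.1760 -3.1354; -3.1354 10.1104]  S=[0.5329]  K=[0.5595; -0.5714]  nu=[2.1654]  x^+=[1.5047, -1.3753]  P^+=[1.0092 -2.9650; -2.9650 9.9364]

innov = [2.1654]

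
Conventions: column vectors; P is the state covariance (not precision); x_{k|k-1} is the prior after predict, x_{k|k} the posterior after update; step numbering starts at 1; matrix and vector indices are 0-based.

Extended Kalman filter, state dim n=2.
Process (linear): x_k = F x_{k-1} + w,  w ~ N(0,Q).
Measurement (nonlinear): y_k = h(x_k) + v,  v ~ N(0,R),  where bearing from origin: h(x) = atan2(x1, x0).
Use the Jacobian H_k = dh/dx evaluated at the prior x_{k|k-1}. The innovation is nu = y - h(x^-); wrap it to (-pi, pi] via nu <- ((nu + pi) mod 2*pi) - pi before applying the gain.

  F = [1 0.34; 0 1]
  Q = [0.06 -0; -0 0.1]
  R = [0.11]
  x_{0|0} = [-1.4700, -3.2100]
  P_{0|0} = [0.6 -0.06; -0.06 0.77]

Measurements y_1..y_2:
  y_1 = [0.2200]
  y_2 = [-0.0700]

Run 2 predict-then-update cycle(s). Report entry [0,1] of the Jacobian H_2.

step 1: x^-=[-2.5614, -3.2100]  P^-=[0.7082 0.2018; 0.2018 0.8700]  H_jac=[0.1903 -0.1519]  S=[0.1441]  K=[0.7230; -0.6506]  nu=[2.4643]  x^+=[-0.7798, -4.8133]  P^+=[0.6329 0.2696; 0.2696 0.8090]
step 2: x^-=[-2.4163, -4.8133]  P^-=[0.9697 0.5446; 0.5446 0.9090]  H_jac=[0.1659 -0.0833]  S=[0.1280]  K=[0.9031; 0.1145]  nu=[1.9661]  x^+=[-0.6409, -4.5881]  P^+=[0.8654 0.5314; 0.5314 0.9073]

H_jac[0,1] = -0.0833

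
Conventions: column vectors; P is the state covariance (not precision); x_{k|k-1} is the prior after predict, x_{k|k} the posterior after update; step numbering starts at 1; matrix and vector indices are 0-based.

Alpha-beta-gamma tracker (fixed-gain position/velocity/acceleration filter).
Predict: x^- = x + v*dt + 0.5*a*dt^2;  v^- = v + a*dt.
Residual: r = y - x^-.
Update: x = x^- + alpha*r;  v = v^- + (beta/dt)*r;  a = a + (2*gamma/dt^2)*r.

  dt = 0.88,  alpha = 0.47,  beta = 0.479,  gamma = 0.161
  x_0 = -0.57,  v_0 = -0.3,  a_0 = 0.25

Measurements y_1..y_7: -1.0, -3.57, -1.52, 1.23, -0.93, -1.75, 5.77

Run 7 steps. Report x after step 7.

step 1: x_pred=-0.7372  r=-0.2628  x^+=-0.8607  v^+=-0.2230  a^+=0.1407
step 2: x_pred=-1.0025  r=-2.5675  x^+=-2.2092  v^+=-1.4967  a^+=-0.9269
step 3: x_pred=-3.8852  r=2.3652  x^+=-2.7736  v^+=-1.0249  a^+=0.0566
step 4: x_pred=-3.6536  r=4.8836  x^+=-1.3583  v^+=1.6831  a^+=2.0873
step 5: x_pred=0.9310  r=-1.8610  x^+=0.0563  v^+=2.5069  a^+=1.3134
step 6: x_pred=2.7710  r=-4.5210  x^+=0.6461  v^+=1.2019  a^+=-0.5664
step 7: x_pred=1.4844  r=4.2856  x^+=3.4987  v^+=3.0361  a^+=1.2155

x_post = 3.4987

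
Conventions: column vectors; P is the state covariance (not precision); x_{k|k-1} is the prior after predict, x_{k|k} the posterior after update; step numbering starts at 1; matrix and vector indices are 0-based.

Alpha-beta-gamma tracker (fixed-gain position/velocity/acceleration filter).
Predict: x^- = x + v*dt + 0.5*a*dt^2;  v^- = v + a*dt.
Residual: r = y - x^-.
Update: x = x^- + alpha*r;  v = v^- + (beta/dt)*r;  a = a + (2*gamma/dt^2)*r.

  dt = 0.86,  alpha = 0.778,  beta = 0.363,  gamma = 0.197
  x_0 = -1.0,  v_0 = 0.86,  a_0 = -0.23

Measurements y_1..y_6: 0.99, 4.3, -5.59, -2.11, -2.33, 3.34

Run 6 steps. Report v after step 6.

step 1: x_pred=-0.3455  r=1.3355  x^+=0.6935  v^+=1.2259  a^+=0.4814
step 2: x_pred=1.9258  r=2.3742  x^+=3.7729  v^+=2.6420  a^+=1.7462
step 3: x_pred=6.6908  r=-12.2808  x^+=-2.8637  v^+=-1.0399  a^+=-4.7960
step 4: x_pred=-5.5315  r=3.4215  x^+=-2.8696  v^+=-3.7203  a^+=-2.9733
step 5: x_pred=-7.1686  r=4.8386  x^+=-3.4042  v^+=-4.2350  a^+=-0.3957
step 6: x_pred=-7.1926  r=10.5326  x^+=1.0018  v^+=-0.1296  a^+=5.2152

v_post = -0.1296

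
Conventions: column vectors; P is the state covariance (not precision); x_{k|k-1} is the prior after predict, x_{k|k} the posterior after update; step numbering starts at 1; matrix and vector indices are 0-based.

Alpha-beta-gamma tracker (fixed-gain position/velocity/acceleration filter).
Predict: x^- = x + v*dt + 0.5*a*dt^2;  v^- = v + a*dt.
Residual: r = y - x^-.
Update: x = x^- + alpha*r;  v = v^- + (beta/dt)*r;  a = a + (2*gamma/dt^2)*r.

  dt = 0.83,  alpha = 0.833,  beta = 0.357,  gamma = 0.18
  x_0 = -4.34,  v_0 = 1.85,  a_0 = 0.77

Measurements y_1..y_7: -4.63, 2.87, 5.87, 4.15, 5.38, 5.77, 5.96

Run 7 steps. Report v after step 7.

v_post = -3.1840

step 1: x_pred=-2.5393  r=-2.0907  x^+=-4.2808  v^+=1.5898  a^+=-0.3226
step 2: x_pred=-3.0724  r=5.9424  x^+=1.8776  v^+=3.8781  a^+=2.7828
step 3: x_pred=6.0549  r=-0.1849  x^+=5.9009  v^+=6.1082  a^+=2.6861
step 4: x_pred=11.8959  r=-7.7459  x^+=5.4436  v^+=5.0060  a^+=-1.3617
step 5: x_pred=9.1295  r=-3.7495  x^+=6.0062  v^+=2.2631  a^+=-3.3211
step 6: x_pred=6.7406  r=-0.9706  x^+=5.9321  v^+=-0.9109  a^+=-3.8283
step 7: x_pred=3.8574  r=2.1026  x^+=5.6089  v^+=-3.1840  a^+=-2.7295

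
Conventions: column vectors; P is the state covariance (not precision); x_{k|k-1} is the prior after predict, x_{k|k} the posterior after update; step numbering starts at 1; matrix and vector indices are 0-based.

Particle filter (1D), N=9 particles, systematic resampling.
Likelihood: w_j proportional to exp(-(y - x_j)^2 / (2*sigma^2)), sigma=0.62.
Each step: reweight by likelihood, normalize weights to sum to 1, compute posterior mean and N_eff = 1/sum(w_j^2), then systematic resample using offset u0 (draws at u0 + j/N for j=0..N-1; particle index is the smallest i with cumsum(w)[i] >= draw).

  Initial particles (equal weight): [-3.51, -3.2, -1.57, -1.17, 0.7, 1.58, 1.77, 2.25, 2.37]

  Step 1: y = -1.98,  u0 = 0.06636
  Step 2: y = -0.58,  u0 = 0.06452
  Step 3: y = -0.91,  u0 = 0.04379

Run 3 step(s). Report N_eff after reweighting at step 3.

N_eff = 8.5572

step 1: w=[0.0335, 0.1015, 0.5653, 0.2996, 0.0001, 0.0000, 0.0000, 0.0000, 0.0000]  mean=-1.6804  Neff=2.3765  idx=[1, 2, 2, 2, 2, 2, 3, 3, 3]
step 2: w=[0.0000, 0.0846, 0.0846, 0.0846, 0.0846, 0.0846, 0.1924, 0.1924, 0.1924]  mean=-1.3392  Neff=6.8124  idx=[1, 3, 4, 5, 6, 7, 7, 8, 8]
step 3: w=[0.0829, 0.0829, 0.0829, 0.0829, 0.1337, 0.1337, 0.1337, 0.1337, 0.1337]  mean=-1.3026  Neff=8.5572  idx=[0, 1, 3, 4, 5, 6, 6, 7, 8]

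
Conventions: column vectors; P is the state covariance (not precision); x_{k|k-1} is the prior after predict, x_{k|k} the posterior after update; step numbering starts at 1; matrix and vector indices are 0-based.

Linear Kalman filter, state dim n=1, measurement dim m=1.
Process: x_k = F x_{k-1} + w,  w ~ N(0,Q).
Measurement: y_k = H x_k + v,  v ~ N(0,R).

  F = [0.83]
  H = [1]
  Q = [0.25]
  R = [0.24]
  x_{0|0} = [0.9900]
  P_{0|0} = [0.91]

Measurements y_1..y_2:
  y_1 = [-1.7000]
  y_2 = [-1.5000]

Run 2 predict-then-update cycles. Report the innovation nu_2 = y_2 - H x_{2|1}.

step 1: x^-=[0.8217]  P^-=[0.8769]  S=[1.1169]  K=[0.7851]  nu=[-2.5217]  x^+=[-1.1581]  P^+=[0.1884]
step 2: x^-=[-0.9613]  P^-=[0.3798]  S=[0.6198]  K=[0.6128]  nu=[-0.5387]  x^+=[-1.2914]  P^+=[0.1471]

innov = [-0.5387]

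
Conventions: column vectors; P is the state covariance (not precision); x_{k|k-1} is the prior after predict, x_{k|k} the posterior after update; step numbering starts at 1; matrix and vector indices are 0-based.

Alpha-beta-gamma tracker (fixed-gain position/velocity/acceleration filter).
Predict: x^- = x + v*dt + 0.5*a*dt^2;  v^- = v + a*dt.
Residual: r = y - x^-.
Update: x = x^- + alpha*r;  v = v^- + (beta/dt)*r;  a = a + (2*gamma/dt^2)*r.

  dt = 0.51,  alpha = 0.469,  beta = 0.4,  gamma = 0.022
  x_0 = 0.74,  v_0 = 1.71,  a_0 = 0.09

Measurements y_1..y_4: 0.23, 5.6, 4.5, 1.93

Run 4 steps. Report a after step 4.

step 1: x_pred=1.6238  r=-1.3938  x^+=0.9701  v^+=0.6627  a^+=-0.1458
step 2: x_pred=1.2891  r=4.3109  x^+=3.3109  v^+=3.9694  a^+=0.5835
step 3: x_pred=5.4112  r=-0.9112  x^+=4.9839  v^+=3.5523  a^+=0.4293
step 4: x_pred=6.8514  r=-4.9214  x^+=4.5433  v^+=-0.0886  a^+=-0.4032

a_post = -0.4032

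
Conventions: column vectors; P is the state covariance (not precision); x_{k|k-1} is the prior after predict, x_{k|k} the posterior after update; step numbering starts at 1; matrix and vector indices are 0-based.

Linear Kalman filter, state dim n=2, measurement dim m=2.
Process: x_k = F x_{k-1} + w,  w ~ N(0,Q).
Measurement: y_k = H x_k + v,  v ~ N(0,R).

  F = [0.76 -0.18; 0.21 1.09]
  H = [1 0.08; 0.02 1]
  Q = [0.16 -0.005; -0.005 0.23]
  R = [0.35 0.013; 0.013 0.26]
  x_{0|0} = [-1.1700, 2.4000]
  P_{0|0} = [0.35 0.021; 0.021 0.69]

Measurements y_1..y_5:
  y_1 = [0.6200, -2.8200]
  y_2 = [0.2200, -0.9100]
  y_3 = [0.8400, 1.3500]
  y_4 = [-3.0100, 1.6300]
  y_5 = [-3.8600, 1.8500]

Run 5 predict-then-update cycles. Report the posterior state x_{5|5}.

x_post = [-2.3098, 1.6031]

step 1: x^-=[-1.3212, 2.3703]  P^-=[0.3788 -0.0679; -0.0679 1.0748]  S=[0.7248 0.0385; 0.0385 1.3323]  K=[0.5183 -0.0603; -0.0179 0.8063]  nu=[1.7516, -5.1639]  x^+=[-0.1020, -1.8246]  P^+=[0.1816 -0.0126; -0.0126 0.2096]
step 2: x^-=[0.2509, -2.0102]  P^-=[0.2751 -0.0271; -0.0271 0.4813]  S=[0.6239 0.0299; 0.0299 0.7404]  K=[0.4398 -0.0469; -0.0128 0.6499]  nu=[0.1299, 1.0952]  x^+=[0.2567, -1.3001]  P^+=[0.1541 -0.0096; -0.0096 0.1690]
step 3: x^-=[0.4291, -1.3632]  P^-=[0.2571 -0.0211; -0.0211 0.4332]  S=[0.6065 0.0316; 0.0316 0.6925]  K=[0.4233 -0.0424; -0.0103 0.6255]  nu=[0.5200, 2.7046]  x^+=[0.5345, 0.3231]  P^+=[0.1483 -0.0085; -0.0085 0.1627]
step 4: x^-=[0.3480, 0.4644]  P^-=[0.2532 -0.0200; -0.0200 0.4259]  S=[0.6028 0.0321; 0.0321 0.6852]  K=[0.4197 -0.0414; -0.0097 0.6214]  nu=[-3.3952, 1.1586]  x^+=[-1.1249, 1.2175]  P^+=[0.1470 -0.0083; -0.0083 0.1616]
step 5: x^-=[-1.0741, 1.0908]  P^-=[0.2524 -0.0198; -0.0198 0.4247]  S=[0.6020 0.0322; 0.0322 0.6840]  K=[0.4189 -0.0413; -0.0096 0.6208]  nu=[-2.8732, 0.7807]  x^+=[-2.3098, 1.6031]  P^+=[0.1467 -0.0082; -0.0082 0.1614]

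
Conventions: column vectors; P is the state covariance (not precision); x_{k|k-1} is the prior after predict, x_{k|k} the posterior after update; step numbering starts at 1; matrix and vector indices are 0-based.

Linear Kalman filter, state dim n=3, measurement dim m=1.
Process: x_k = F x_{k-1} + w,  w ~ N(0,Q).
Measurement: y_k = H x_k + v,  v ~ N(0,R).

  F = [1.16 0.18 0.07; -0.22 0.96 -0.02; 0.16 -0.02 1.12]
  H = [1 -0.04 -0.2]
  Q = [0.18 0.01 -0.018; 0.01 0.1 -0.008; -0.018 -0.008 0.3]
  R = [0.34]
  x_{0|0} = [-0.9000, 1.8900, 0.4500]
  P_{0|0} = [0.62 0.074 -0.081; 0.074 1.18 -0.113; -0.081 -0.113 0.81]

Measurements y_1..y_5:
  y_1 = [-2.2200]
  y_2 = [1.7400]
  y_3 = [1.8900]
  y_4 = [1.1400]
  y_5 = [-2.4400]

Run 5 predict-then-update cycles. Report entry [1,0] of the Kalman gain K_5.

step 1: x^-=[-0.6723, 2.0034, 0.3222]  P^-=[1.0714 0.1300 0.0280; 0.1300 1.1902 -0.1603; 0.0280 -0.1603 1.3080]  S=[1.4414]  K=[0.7358; 0.0794; -0.1576]  nu=[-1.4031]  x^+=[-1.7047, 1.8920, 0.5434]  P^+=[0.2910 0.0458 0.1951; 0.0458 1.1811 -0.1422; 0.1951 -0.1422 1.2722]
step 2: x^-=[-1.5988, 2.1805, 0.2980]  P^-=[0.6633 0.1706 0.3590; 0.1706 1.1909 -0.2639; 0.3590 -0.2639 1.9797]  S=[0.9230]  K=[0.6335; 0.1904; -0.0286]  nu=[3.4856]  x^+=[0.6094, 2.8444, 0.1983]  P^+=[0.2929 0.0593 0.3757; 0.0593 1.1575 -0.2588; 0.3757 -0.2588 1.9790]
step 3: x^-=[1.2328, 2.5926, 0.2627]  P^-=[0.7006 0.1652 0.6282; 0.1652 1.1699 -0.4477; 0.6282 -0.4477 2.9363]  S=[0.8883]  K=[0.6398; 0.2341; 0.0663]  nu=[0.8135]  x^+=[1.7533, 2.7830, 0.3167]  P^+=[0.3369 0.0321 0.5905; 0.0321 1.1212 -0.4615; 0.5905 -0.4615 2.9324]
step 4: x^-=[2.5569, 2.2796, 0.5795]  P^-=[0.7818 0.0960 0.9520; 0.0960 1.1601 -0.7457; 0.9520 -0.7457 4.2196]  S=[0.8920]  K=[0.6587; 0.2228; 0.1547]  nu=[-1.2098]  x^+=[1.7600, 2.0100, 0.3924]  P^+=[0.3948 -0.0349 0.8612; -0.0349 1.1158 -0.7765; 0.8612 -0.7765 4.1982]
step 5: x^-=[2.4309, 1.5346, 0.6809]  P^-=[0.8737 -0.0239 1.3532; -0.0239 1.2013 -1.1930; 1.3532 -1.1930 5.9204]  S=[0.8939]  K=[0.6756; 0.1864; 0.2426]  nu=[-4.6733]  x^+=[-0.7266, 0.6634, -0.4528]  P^+=[0.4656 -0.1365 1.2067; -0.1365 1.1702 -1.2334; 1.2067 -1.2334 5.8678]

K[1,0] = 0.1864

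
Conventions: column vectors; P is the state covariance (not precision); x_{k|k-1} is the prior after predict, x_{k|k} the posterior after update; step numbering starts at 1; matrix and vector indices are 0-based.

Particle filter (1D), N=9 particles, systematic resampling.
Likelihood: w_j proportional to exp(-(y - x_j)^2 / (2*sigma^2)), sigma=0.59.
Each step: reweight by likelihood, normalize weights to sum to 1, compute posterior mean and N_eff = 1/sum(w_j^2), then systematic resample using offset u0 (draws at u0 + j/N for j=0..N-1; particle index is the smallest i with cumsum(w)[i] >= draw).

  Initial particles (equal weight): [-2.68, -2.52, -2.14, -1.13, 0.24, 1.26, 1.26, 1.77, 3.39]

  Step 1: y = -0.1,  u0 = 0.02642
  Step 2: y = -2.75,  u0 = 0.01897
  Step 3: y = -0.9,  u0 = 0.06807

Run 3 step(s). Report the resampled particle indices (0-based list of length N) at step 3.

step 1: w=[0.0001, 0.0002, 0.0021, 0.1794, 0.6973, 0.0578, 0.0578, 0.0054, 0.0000]  mean=0.1148  Neff=1.9042  idx=[3, 3, 4, 4, 4, 4, 4, 4, 5]
step 2: w=[0.4998, 0.4998, 0.0001, 0.0001, 0.0001, 0.0001, 0.0001, 0.0001, 0.0000]  mean=-1.1295  Neff=2.0014  idx=[0, 0, 0, 0, 0, 1, 1, 1, 1]
step 3: w=[0.1111, 0.1111, 0.1111, 0.1111, 0.1111, 0.1111, 0.1111, 0.1111, 0.1111]  mean=-1.1300  Neff=9.0000  idx=[0, 1, 2, 3, 4, 5, 6, 7, 8]

resampled_idx = [0, 1, 2, 3, 4, 5, 6, 7, 8]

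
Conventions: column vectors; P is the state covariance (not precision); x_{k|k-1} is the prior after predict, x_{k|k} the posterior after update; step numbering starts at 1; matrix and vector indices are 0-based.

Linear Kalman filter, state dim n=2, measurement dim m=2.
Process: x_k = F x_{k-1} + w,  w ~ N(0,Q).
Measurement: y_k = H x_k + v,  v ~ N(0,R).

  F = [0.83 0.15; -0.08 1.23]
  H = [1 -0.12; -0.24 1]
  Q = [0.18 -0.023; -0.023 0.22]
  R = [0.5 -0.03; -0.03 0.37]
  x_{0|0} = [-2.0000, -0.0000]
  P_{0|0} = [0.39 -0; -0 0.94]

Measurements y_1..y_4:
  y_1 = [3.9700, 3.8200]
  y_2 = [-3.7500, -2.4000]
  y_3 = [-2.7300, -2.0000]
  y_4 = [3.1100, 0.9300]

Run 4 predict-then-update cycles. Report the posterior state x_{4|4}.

x_post = [0.2984, -0.0674]

step 1: x^-=[-1.6600, 0.1600]  P^-=[0.4698 0.1245; 0.1245 1.6446]  S=[0.9636 -0.2120; -0.2120 1.9819]  K=[0.4848 0.0578; 0.1062 0.8261]  nu=[5.6492, 3.2616]  x^+=[1.2670, 3.4541]  P^+=[0.2486 0.0665; 0.0665 0.3184]
step 2: x^-=[1.5698, 4.1472]  P^-=[0.3750 0.0863; 0.0863 0.6903]  S=[0.8642 -0.1140; -0.1140 1.0404]  K=[0.4277 0.0433; 0.0903 0.6534]  nu=[-4.8221, -6.1705]  x^+=[-0.7599, -0.3199]  P^+=[0.2192 0.0558; 0.0558 0.2525]
step 3: x^-=[-0.6787, -0.3327]  P^-=[0.3506 0.0653; 0.0653 0.5924]  S=[0.8435 -0.1180; -0.1180 0.9512]  K=[0.4107 0.0312; 0.0794 0.6161]  nu=[-2.0912, -1.8302]  x^+=[-1.5947, -1.6263]  P^+=[0.2104 0.0497; 0.0497 0.2375]
step 4: x^-=[-1.5676, -1.8728]  P^-=[0.3427 0.0570; 0.0570 0.5709]  S=[0.8372 -0.1221; -0.1221 0.9333]  K=[0.4049 0.0259; 0.0748 0.6068]  nu=[4.4528, 2.4266]  x^+=[0.2984, -0.0674]  P^+=[0.2073 0.0472; 0.0472 0.2336]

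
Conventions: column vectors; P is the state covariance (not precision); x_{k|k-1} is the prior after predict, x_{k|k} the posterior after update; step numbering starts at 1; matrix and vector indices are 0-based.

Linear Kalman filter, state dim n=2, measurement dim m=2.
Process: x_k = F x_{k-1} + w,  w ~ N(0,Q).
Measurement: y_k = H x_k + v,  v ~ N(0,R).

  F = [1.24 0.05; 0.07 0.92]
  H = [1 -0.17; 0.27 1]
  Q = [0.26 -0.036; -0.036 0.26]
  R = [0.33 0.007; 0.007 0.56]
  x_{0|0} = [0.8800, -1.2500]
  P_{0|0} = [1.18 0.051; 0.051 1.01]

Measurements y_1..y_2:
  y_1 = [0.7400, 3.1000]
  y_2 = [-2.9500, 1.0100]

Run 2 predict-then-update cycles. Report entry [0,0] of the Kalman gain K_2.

K[0,0] = 0.6537

step 1: x^-=[1.0287, -1.0884]  P^-=[2.0832 0.1712; 0.1712 1.1272]  S=[2.3876 0.5412; 0.5412 1.9316]  K=[0.8267 0.1482; -0.1562 0.6513]  nu=[-0.4737, 3.9107]  x^+=[1.2166, 1.5325]  P^+=[0.2763 0.0142; 0.0142 0.3598]
step 2: x^-=[1.5852, 1.4951]  P^-=[0.6875 0.0208; 0.0208 0.5677]  S=[1.0268 0.1159; 0.1159 1.1890]  K=[0.6537 0.1098; -0.1296 0.4948]  nu=[-4.2811, -0.9131]  x^+=[-1.3135, 1.5982]  P^+=[0.2177 0.0073; 0.0073 0.2742]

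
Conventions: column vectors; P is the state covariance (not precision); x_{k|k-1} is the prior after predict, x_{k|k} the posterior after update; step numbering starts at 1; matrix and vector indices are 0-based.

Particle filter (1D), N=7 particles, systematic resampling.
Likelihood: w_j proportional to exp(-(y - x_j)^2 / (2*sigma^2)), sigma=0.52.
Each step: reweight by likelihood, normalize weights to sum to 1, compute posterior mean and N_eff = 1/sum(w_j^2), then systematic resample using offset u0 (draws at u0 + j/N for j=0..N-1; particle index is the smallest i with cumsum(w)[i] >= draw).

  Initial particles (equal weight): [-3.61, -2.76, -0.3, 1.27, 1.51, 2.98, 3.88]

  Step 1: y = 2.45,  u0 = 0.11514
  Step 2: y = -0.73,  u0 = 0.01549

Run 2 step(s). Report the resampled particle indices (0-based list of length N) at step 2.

step 1: w=[0.0000, 0.0000, 0.0000, 0.0857, 0.2195, 0.6691, 0.0256]  mean=2.5338  Neff=1.9844  idx=[4, 4, 5, 5, 5, 5, 5]
step 2: w=[0.5000, 0.5000, 0.0000, 0.0000, 0.0000, 0.0000, 0.0000]  mean=1.5100  Neff=2.0000  idx=[0, 0, 0, 0, 1, 1, 1]

resampled_idx = [0, 0, 0, 0, 1, 1, 1]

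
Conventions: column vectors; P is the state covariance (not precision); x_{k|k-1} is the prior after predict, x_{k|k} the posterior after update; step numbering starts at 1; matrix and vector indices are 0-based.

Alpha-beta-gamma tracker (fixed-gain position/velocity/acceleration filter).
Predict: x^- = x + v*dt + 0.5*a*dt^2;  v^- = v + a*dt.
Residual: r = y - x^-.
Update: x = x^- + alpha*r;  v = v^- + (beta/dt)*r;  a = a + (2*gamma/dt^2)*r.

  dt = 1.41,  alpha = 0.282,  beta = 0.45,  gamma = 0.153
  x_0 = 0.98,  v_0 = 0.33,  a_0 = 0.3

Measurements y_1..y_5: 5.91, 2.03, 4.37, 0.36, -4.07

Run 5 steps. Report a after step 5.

a_post = -2.4288

step 1: x_pred=1.7435  r=4.1665  x^+=2.9185  v^+=2.0827  a^+=0.9413
step 2: x_pred=6.7908  r=-4.7608  x^+=5.4483  v^+=1.8905  a^+=0.2085
step 3: x_pred=8.3212  r=-3.9512  x^+=7.2070  v^+=0.9235  a^+=-0.3996
step 4: x_pred=8.1119  r=-7.7519  x^+=5.9259  v^+=-2.1139  a^+=-1.5928
step 5: x_pred=1.3619  r=-5.4319  x^+=-0.1699  v^+=-6.0933  a^+=-2.4288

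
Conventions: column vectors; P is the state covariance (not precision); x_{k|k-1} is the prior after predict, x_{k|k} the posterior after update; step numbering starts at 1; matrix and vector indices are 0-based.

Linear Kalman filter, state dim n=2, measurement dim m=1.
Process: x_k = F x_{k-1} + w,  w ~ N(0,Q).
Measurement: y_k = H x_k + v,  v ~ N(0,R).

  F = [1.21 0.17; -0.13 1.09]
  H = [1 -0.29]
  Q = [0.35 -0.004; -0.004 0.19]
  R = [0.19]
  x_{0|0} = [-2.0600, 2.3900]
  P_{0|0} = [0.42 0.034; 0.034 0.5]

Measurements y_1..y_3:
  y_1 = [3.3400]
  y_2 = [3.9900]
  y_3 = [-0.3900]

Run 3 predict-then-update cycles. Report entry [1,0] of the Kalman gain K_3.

step 1: x^-=[-2.0863, 2.8729]  P^-=[0.9934 0.0667; 0.0667 0.7815]  S=[1.2104]  K=[0.8047; -0.1322]  nu=[6.2594]  x^+=[2.9507, 2.0457]  P^+=[0.2096 0.1954; 0.1954 0.7604]
step 2: x^-=[3.9181, 1.8462]  P^-=[0.7592 0.3573; 0.3573 1.0416]  S=[0.8295]  K=[0.7903; 0.0666]  nu=[0.6073]  x^+=[4.3980, 1.8867]  P^+=[0.2411 0.3136; 0.3136 1.0379]
step 3: x^-=[5.6424, 1.4847]  P^-=[0.8620 0.5571; 0.5571 1.3383]  S=[0.8415]  K=[0.8325; 0.2009]  nu=[-5.6018]  x^+=[0.9791, 0.3595]  P^+=[0.2789 0.4164; 0.4164 1.3043]

K[1,0] = 0.2009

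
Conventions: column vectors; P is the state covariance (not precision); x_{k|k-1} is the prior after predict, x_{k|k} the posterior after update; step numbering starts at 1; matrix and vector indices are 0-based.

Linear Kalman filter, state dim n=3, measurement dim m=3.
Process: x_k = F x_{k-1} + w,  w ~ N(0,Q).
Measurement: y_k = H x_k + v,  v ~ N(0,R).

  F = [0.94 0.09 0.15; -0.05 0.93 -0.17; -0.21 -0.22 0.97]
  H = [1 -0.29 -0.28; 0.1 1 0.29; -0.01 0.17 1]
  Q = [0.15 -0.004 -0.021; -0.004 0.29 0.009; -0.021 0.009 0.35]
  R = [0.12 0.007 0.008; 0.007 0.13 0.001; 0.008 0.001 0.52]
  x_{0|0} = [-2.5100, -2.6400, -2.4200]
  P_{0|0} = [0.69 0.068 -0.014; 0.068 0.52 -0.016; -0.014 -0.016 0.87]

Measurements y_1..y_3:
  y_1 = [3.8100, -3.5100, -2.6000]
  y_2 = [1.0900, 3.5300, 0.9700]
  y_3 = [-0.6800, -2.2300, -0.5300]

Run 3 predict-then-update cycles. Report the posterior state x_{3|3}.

x_post = [-0.2670, -0.8738, -0.5444]

step 1: x^-=[-2.9600, -1.9183, -1.2395]  P^-=[0.7906 0.0444 -0.0695; 0.0444 0.7651 -0.2610; -0.0695 -0.2610 1.2430]  S=[1.0432 -0.1168 -0.3595; -0.1168 0.8610 0.2105; -0.3595 0.2105 1.6977]  K=[0.8244 0.2054 0.1080; -0.0737 0.8442 -0.1976; -0.0965 -0.0756 0.6954]  nu=[5.8666, -0.9362, -1.0640]  x^+=[1.5693, -2.9306, -2.4745]  P^+=[0.1197 0.0021 0.0638; 0.0021 0.1457 -0.1273; 0.0638 -0.1273 0.3830]
step 2: x^-=[0.8402, -2.3832, -2.0851]  P^-=[0.2805 -0.0318 0.0570; -0.0318 0.4685 -0.2035; 0.0570 -0.2035 0.7512]  S=[0.4523 -0.1037 -0.1079; -0.1037 0.5434 0.0900; -0.1079 0.0900 1.2146]  K=[0.6572 0.1342 0.0886; -0.1119 0.7541 -0.1675; -0.0860 -0.0768 0.5876]  nu=[-1.0252, 6.4339, 3.4687]  x^+=[1.3372, 2.0023, -0.4530]  P^+=[0.0945 -0.0026 0.0529; -0.0026 0.1290 -0.1092; 0.0529 -0.1092 0.3239]
step 3: x^-=[1.3692, 1.8723, -1.1607]  P^-=[0.2534 -0.0306 0.0461; -0.0306 0.4469 -0.1726; 0.0461 -0.1726 0.6900]  S=[0.4290 -0.1081 -0.1105; -0.1081 0.5339 0.1000; -0.1105 0.1000 1.1634]  K=[0.6348 0.1283 0.0823; -0.1140 0.7440 -0.1576; -0.0973 -0.0651 0.5638]  nu=[-1.8312, -3.9026, 0.3261]  x^+=[-0.2670, -0.8738, -0.5444]  P^+=[0.0909 -0.0022 0.0493; -0.0022 0.1260 -0.1035; 0.0493 -0.1035 0.3104]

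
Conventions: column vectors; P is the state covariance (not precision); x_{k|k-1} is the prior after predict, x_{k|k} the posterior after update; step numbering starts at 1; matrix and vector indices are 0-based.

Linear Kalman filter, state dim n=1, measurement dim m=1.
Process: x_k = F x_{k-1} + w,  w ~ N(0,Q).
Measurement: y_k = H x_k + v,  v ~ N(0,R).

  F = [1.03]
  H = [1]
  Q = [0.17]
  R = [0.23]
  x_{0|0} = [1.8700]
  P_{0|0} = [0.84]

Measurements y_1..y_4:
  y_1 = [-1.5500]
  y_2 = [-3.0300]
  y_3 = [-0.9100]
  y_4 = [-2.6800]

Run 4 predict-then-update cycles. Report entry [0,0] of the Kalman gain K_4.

step 1: x^-=[1.9261]  P^-=[1.0612]  S=[1.2912]  K=[0.8219]  nu=[-3.4761]  x^+=[-0.9308]  P^+=[0.1890]
step 2: x^-=[-0.9587]  P^-=[0.3705]  S=[0.6005]  K=[0.6170]  nu=[-2.0713]  x^+=[-2.2367]  P^+=[0.1419]
step 3: x^-=[-2.3038]  P^-=[0.3206]  S=[0.5506]  K=[0.5822]  nu=[1.3938]  x^+=[-1.4923]  P^+=[0.1339]
step 4: x^-=[-1.5371]  P^-=[0.3121]  S=[0.5421]  K=[0.5757]  nu=[-1.1429]  x^+=[-2.1950]  P^+=[0.1324]

K[0,0] = 0.5757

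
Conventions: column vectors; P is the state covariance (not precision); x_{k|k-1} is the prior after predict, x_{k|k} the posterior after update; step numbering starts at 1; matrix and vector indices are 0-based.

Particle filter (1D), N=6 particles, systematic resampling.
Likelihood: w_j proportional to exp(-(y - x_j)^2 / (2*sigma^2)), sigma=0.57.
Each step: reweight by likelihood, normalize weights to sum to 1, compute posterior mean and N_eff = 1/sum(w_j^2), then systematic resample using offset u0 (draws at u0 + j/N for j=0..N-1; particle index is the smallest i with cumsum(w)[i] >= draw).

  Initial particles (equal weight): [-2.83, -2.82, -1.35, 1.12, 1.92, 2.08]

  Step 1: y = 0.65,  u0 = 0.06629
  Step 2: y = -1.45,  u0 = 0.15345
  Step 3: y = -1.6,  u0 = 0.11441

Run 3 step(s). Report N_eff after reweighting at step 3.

N_eff = 6.0000

step 1: w=[0.0000, 0.0000, 0.0025, 0.8469, 0.0994, 0.0511]  mean=1.2424  Neff=1.3703  idx=[3, 3, 3, 3, 3, 4]
step 2: w=[0.2000, 0.2000, 0.2000, 0.2000, 0.2000, 0.0001]  mean=1.1201  Neff=5.0013  idx=[0, 1, 2, 3, 4, 4]
step 3: w=[0.1667, 0.1667, 0.1667, 0.1667, 0.1667, 0.1667]  mean=1.1200  Neff=6.0000  idx=[0, 1, 2, 3, 4, 5]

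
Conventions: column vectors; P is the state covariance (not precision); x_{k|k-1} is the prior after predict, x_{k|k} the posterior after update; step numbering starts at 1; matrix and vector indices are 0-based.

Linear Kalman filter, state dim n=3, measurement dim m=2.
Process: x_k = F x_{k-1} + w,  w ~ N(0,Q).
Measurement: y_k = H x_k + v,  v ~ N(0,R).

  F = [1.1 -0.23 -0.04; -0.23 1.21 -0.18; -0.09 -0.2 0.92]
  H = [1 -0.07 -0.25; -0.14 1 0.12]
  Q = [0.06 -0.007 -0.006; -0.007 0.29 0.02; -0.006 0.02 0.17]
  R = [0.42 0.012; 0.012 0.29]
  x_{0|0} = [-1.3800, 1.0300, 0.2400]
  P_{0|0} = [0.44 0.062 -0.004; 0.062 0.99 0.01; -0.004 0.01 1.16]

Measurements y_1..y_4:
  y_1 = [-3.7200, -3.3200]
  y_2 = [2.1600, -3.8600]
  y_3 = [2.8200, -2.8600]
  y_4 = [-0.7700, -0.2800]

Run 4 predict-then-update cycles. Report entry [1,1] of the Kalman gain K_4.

step 1: x^-=[-1.7645, 1.5205, 0.1390]  P^-=[0.6158 -0.2990 -0.0652; -0.2990 1.7611 -0.3942; -0.0652 -0.3942 1.1942]  S=[1.1797 -0.4435; -0.4435 2.0717]  K=[0.5244 -0.0775; 0.0480 0.8577; -0.3576 -0.1932]  nu=[-1.8143, -5.1042]  x^+=[-2.3206, -2.9448, 1.7741]  P^+=[0.2429 0.0068 0.0924; 0.0068 0.2707 -0.1707; 0.0924 -0.1707 1.0273]
step 2: x^-=[-1.9464, -3.3488, 2.4300]  P^-=[0.3552 -0.1433 0.0718; -0.1433 0.8108 -0.4252; 0.0718 -0.4252 1.1001]  S=[0.8172 -0.1512; -0.1512 1.0592]  K=[0.4034 -0.1165; 0.0221 0.7393; -0.2724 -0.3252]  nu=[4.4795, -1.0753]  x^+=[-0.0141, -4.0450, 1.5596]  P^+=[0.1936 -0.0146 0.1064; -0.0146 0.2363 -0.1972; 0.1064 -0.1972 0.9542]
step 3: x^-=[0.8525, -5.1720, 2.2451]  P^-=[0.3027 -0.1538 0.1018; -0.1538 0.7800 -0.4377; 0.1018 -0.4377 1.0431]  S=[0.7471 -0.1427; -0.1427 1.0255]  K=[0.3609 -0.1292; 0.0072 0.7313; -0.2391 -0.3519]  nu=[2.1668, 2.1619]  x^+=[1.3551, -3.5753, 0.9663]  P^+=[0.1750 -0.0213 0.1059; -0.0213 0.2329 -0.1978; 0.1059 -0.1978 0.8974]
step 4: x^-=[2.2743, -4.8117, 1.4821]  P^-=[0.2833 -0.1578 0.1064; -0.1578 0.7761 -0.4280; 0.1064 -0.4280 0.9948]  S=[0.7232 -0.1441; -0.1441 1.0239]  K=[0.3440 -0.1320; -0.0000 0.7294; -0.2245 -0.3476]  nu=[-3.0106, 4.6722]  x^+=[0.6222, -1.4036, 0.5343]  P^+=[0.1669 -0.0231 0.1024; -0.0231 0.2313 -0.1920; 0.1024 -0.1920 0.8571]

K[1,1] = 0.7294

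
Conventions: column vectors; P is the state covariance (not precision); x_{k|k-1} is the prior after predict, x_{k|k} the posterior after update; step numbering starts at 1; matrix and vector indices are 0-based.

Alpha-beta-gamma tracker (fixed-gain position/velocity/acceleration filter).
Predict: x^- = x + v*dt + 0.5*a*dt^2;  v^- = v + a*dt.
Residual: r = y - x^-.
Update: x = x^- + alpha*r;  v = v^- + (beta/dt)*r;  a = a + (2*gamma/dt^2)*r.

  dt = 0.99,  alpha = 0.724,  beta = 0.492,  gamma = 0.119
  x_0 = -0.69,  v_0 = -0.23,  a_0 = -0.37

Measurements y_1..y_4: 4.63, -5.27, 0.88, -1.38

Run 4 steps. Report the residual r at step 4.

step 1: x_pred=-1.0990  r=5.7290  x^+=3.0488  v^+=2.2508  a^+=1.0212
step 2: x_pred=5.7776  r=-11.0476  x^+=-2.2209  v^+=-2.2285  a^+=-1.6615
step 3: x_pred=-5.2413  r=6.1213  x^+=-0.8095  v^+=-0.8313  a^+=-0.1751
step 4: x_pred=-1.7182  r=0.3382  x^+=-1.4734  v^+=-0.8365  a^+=-0.0929

resid = 0.3382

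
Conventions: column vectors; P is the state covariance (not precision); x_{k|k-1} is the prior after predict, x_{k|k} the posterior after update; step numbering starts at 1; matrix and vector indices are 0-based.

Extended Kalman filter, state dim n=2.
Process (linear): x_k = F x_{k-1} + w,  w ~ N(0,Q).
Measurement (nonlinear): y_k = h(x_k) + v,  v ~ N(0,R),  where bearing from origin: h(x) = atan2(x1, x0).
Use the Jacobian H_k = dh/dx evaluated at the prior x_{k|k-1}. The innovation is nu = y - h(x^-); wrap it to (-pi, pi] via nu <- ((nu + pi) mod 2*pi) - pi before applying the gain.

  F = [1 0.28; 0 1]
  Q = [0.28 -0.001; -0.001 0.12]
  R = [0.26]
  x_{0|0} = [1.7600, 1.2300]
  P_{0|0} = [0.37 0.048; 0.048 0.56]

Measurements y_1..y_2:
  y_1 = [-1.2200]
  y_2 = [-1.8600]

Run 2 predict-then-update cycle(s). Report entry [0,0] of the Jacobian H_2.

step 1: x^-=[2.1044, 1.2300]  P^-=[0.7208 0.2038; 0.2038 0.6800]  H_jac=[-0.2070 0.3542]  S=[0.3463]  K=[-0.2224; 0.5736]  nu=[-1.7489]  x^+=[2.4934, 0.2267]  P^+=[0.7036 0.2480; 0.2480 0.5660]
step 2: x^-=[2.5569, 0.2267]  P^-=[1.1669 0.4055; 0.4055 0.6860]  H_jac=[-0.0344 0.3880]  S=[0.3539]  K=[0.3312; 0.7129]  nu=[-1.9484]  x^+=[1.9116, -1.1623]  P^+=[1.1281 0.3219; 0.3219 0.5062]

H_jac[0,0] = -0.0344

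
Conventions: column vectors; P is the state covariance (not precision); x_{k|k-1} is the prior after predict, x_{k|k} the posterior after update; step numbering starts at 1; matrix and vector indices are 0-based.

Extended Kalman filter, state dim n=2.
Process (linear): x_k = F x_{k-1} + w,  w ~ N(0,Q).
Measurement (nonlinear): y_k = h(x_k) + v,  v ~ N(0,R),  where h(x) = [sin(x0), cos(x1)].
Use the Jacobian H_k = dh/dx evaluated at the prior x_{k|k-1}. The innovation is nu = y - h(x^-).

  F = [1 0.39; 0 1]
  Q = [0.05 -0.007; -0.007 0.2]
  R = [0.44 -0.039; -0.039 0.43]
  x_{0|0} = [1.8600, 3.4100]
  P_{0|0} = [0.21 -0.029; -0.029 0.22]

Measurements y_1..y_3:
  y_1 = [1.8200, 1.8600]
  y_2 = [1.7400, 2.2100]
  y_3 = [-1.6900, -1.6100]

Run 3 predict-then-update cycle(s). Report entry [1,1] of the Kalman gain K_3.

K[1,1] = 0.5283

step 1: x^-=[3.1899, 3.4100]  P^-=[0.2708 0.0498; 0.0498 0.4200]  H_jac=[-0.9988 0.0000; 0.0000 0.2652]  S=[0.7102 -0.0522; -0.0522 0.4595]  K=[-0.3820 -0.0146; -0.0527 0.2364]  nu=[1.8683, 2.8242]  x^+=[2.4349, 3.9792]  P^+=[0.1677 0.0324; 0.0324 0.3910]
step 2: x^-=[3.9868, 3.9792]  P^-=[0.3025 0.1779; 0.1779 0.5910]  H_jac=[-0.6636 0.0000; 0.0000 0.7431]  S=[0.5732 -0.1267; -0.1267 0.7563]  K=[-0.3235 0.1206; -0.0806 0.5672]  nu=[2.4881, 2.8792]  x^+=[3.5291, 5.4117]  P^+=[0.2216 0.0868; 0.0868 0.3324]
step 3: x^-=[5.6397, 5.4117]  P^-=[0.3898 0.2094; 0.2094 0.5324]  H_jac=[0.8000 0.0000; 0.0000 0.7653]  S=[0.6895 0.0892; 0.0892 0.7418]  K=[0.4311 0.1642; 0.1746 0.5283]  nu=[-1.0900, -2.2537]  x^+=[4.7998, 4.0308]  P^+=[0.2291 0.0703; 0.0703 0.2879]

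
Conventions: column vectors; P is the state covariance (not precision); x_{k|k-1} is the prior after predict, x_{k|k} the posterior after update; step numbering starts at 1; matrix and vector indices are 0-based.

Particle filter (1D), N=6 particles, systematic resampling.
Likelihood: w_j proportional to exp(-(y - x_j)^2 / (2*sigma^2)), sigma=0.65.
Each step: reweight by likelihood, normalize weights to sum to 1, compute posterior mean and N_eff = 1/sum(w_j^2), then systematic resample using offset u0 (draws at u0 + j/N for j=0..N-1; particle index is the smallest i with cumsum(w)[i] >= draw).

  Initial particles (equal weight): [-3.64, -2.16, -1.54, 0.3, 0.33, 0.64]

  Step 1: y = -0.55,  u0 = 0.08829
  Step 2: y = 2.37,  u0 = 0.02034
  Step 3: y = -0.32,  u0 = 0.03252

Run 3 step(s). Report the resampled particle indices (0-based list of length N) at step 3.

step 1: w=[0.0000, 0.0339, 0.2284, 0.3099, 0.2914, 0.1364]  mean=-0.1487  Neff=3.9546  idx=[2, 2, 3, 4, 4, 5]
step 2: w=[0.0000, 0.0000, 0.1261, 0.1460, 0.1460, 0.5819]  mean=0.5066  Neff=2.5177  idx=[2, 3, 4, 5, 5, 5]
step 3: w=[0.2222, 0.2124, 0.2124, 0.1177, 0.1177, 0.1177]  mean=0.4328  Neff=5.5207  idx=[0, 0, 1, 2, 3, 4]

resampled_idx = [0, 0, 1, 2, 3, 4]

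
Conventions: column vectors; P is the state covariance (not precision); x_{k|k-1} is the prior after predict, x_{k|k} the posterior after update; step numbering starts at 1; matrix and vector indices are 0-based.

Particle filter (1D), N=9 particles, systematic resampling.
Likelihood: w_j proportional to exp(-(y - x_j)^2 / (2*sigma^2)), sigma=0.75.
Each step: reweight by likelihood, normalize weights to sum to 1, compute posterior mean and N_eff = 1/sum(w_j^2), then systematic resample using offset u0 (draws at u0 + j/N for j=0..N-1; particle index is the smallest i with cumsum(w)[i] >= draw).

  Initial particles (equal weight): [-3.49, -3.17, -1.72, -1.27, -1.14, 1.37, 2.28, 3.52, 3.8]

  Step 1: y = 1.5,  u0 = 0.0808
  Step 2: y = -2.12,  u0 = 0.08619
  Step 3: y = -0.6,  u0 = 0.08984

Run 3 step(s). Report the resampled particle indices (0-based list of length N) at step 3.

step 1: w=[0.0000, 0.0000, 0.0001, 0.0007, 0.0013, 0.6133, 0.3625, 0.0166, 0.0056]  mean=1.7440  Neff=1.9692  idx=[5, 5, 5, 5, 5, 6, 6, 6, 6]
step 2: w=[0.1997, 0.1997, 0.1997, 0.1997, 0.1997, 0.0003, 0.0003, 0.0003, 0.0003]  mean=1.3712  Neff=5.0135  idx=[0, 0, 1, 2, 2, 3, 3, 4, 4]
step 3: w=[0.1111, 0.1111, 0.1111, 0.1111, 0.1111, 0.1111, 0.1111, 0.1111, 0.1111]  mean=1.3700  Neff=9.0000  idx=[0, 1, 2, 3, 4, 5, 6, 7, 8]

resampled_idx = [0, 1, 2, 3, 4, 5, 6, 7, 8]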